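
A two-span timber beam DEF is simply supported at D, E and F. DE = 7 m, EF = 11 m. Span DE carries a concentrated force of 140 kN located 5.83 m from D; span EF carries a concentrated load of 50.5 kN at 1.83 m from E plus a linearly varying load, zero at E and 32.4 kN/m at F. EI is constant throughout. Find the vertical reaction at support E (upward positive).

R_E = 272.2 kN

Insert a hinge at E; M_E is the redundant, and each span becomes simply supported.
Rotations at E on the released spans (each span's end-slope, ×1/EI):
  span DE: point load 140 at a = 5.83: Pab(L + a)/(6LEI) = 291.7/EI
  span EF: point load 50.5 at a = 1.83: Pab(L + b)/(6LEI) = 259/EI
  span EF: triangular load, peak 32.4: 7w₀L³/(360EI) = 838.5/EI
  relative rotation θ_0 = (291.7 + 1098)/EI = 1389/EI
A unit hogging moment at E produces rotation L₁/(3EI) + L₂/(3EI) = 6/EI.
Slope continuity at E: θ_0 = M_E·6/EI, so M_E = 1389/6 = 231.5 kN·m (hogging).
Span DE, ΣM about D with M_E applied at E: R_E^{DE}·7 = 816.2 + 231.5, so R_E^{DE} = 149.7 kN and R_D = 140 − 149.7 = -9.677 kN.
Span EF, ΣM about F: R_E^{EF}·11 = 1116 + 231.5, so R_E^{EF} = 122.5 kN and R_F = 228.7 − 122.5 = 106.2 kN.
R_E = 149.7 + 122.5 = 272.2 kN.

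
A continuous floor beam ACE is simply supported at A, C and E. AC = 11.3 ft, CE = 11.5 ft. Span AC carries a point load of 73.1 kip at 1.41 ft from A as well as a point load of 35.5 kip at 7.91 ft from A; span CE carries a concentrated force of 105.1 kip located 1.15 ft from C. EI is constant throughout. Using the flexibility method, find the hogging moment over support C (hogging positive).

Release continuity at C by inserting a hinge; the redundant is the internal moment M_C. The primary structure is two simply-supported spans AC and CE.
End slopes at the hinge C, treating each span as simply supported:
  span AC: point load 73.1 at a = 1.41: Pab(L + a)/(6LEI) = 191.1/EI
  span AC: point load 35.5 at a = 7.91: Pab(L + a)/(6LEI) = 269.7/EI
  span CE: point load 105.1 at a = 1.15: Pab(L + b)/(6LEI) = 396.1/EI
  relative rotation θ_0 = (460.8 + 396.1)/EI = 856.9/EI
A unit hogging moment at C produces rotation L₁/(3EI) + L₂/(3EI) = 7.6/EI.
Compatibility: M_C·(L₁+L₂)/(3EI) = θ_0, giving M_C = 112.8 kip·ft (hogging).

M_C = 112.8 kip·ft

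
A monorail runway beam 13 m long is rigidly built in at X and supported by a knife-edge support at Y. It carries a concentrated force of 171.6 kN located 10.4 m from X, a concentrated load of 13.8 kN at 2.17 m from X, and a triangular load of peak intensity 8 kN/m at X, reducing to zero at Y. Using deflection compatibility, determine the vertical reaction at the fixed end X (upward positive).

R_X = 105.6 kN

Choose R_Y as the redundant. The primary structure is the cantilever fixed at X.
Downward deflection at the released point Y due to the loads:
  point load 171.6 at a = 10.4: Pa²(3L − a)/(6EI) = 88471/EI
  point load 13.8 at a = 2.17: Pa²(3L − a)/(6EI) = 398.9/EI
  triangular load, peak 8 at the fixed end: w₀L⁴/(30EI) = 7616/EI
  δ_0 = 96486/EI
Flexibility coefficient — unit upward force at Y: δ_{YY} = L³/(3EI) = 732.3/EI.
Compatibility at Y: δ_0 − R_Y·δ_{YY} = 0, so R_Y = 96486/732.3 = 131.8 kN.
Vertical equilibrium: R_X = ΣP − R_Y = 237.4 − 131.8 = 105.6 kN.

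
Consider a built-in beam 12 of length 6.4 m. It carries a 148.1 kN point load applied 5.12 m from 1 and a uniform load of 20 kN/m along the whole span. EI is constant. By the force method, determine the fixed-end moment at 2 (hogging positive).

M_2 = 189.6 kN·m

Release both end moments; the primary structure is a simply-supported span 12 with redundants M_1 and M_2.
On the primary (simply-supported) span, the end slopes from the loading are:
  at 1: point load 148.1 at a = 5.12: Pab(L + b)/(6LEI) = 194.1/EI
  at 2: point load 148.1 at a = 5.12: Pab(L + a)/(6LEI) = 291.2/EI
  at 1: UDL 20: wL³/(24EI) = 218.5/EI
  at 2: UDL 20: wL³/(24EI) = 218.5/EI
  θ_10 = 412.6/EI,  θ_20 = 509.6/EI
Flexibility coefficients: a unit moment at one end gives L/(3EI) there and L/(6EI) at the far end, so f₁₁ = f₂₂ = 2.133/EI and f₁₂ = f₂₁ = 1.067/EI.
Compatibility — zero rotation at each built-in end:
  2.133 M_1 + 1.067 M_2 = 412.6
  1.067 M_1 + 2.133 M_2 = 509.6
Solving the pair gives M_1 = 98.6 kN·m and M_2 = 189.6 kN·m (hogging).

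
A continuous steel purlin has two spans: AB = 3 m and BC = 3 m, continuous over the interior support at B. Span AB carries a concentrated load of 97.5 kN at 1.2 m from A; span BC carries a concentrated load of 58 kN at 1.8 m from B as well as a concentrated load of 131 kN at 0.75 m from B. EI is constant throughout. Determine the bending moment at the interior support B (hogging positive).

M_B = 71.42 kN·m

Release continuity at B by inserting a hinge; the redundant is the internal moment M_B. The primary structure is two simply-supported spans AB and BC.
Discontinuity in slope at B on the released structure — sum the simple-span end rotations:
  span AB: point load 97.5 at a = 1.2: Pab(L + a)/(6LEI) = 49.14/EI
  span BC: point load 58 at a = 1.8: Pab(L + b)/(6LEI) = 29.23/EI
  span BC: point load 131 at a = 0.75: Pab(L + b)/(6LEI) = 64.48/EI
  relative rotation θ_0 = (49.14 + 93.71)/EI = 142.8/EI
A unit hogging moment at B produces rotation L₁/(3EI) + L₂/(3EI) = 2/EI.
Compatibility: M_B·(L₁+L₂)/(3EI) = θ_0, giving M_B = 71.42 kN·m (hogging).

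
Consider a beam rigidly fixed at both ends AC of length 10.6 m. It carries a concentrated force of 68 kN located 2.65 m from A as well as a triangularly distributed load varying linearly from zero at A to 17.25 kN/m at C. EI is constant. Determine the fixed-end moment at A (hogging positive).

M_A = 166 kN·m

Take the two fixed-end moments M_A, M_C as redundants; the released structure is the simple span AC.
On the primary (simply-supported) span, the end slopes from the loading are:
  at A: point load 68 at a = 2.65: Pab(L + b)/(6LEI) = 417.8/EI
  at C: point load 68 at a = 2.65: Pab(L + a)/(6LEI) = 298.5/EI
  at A: triangular load, peak 17.25: 7w₀L³/(360EI) = 399.5/EI
  at C: triangular load, peak 17.25: w₀L³/(45EI) = 456.6/EI
  θ_A0 = 817.3/EI,  θ_C0 = 755/EI
Flexibility coefficients: a unit moment at one end gives L/(3EI) there and L/(6EI) at the far end, so f₁₁ = f₂₂ = 3.533/EI and f₁₂ = f₂₁ = 1.767/EI.
Compatibility — zero rotation at each built-in end:
  3.533 M_A + 1.767 M_C = 817.3
  1.767 M_A + 3.533 M_C = 755
Solving the pair gives M_A = 166 kN·m and M_C = 130.7 kN·m (hogging).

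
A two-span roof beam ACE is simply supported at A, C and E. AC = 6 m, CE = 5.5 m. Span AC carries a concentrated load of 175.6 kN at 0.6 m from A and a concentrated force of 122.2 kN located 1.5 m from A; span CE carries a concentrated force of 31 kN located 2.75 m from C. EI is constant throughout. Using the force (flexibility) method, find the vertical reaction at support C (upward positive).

Insert a hinge at C; M_C is the redundant, and each span becomes simply supported.
Discontinuity in slope at C on the released structure — sum the simple-span end rotations:
  span AC: point load 175.6 at a = 0.6: Pab(L + a)/(6LEI) = 104.3/EI
  span AC: point load 122.2 at a = 1.5: Pab(L + a)/(6LEI) = 171.8/EI
  span CE: point load 31 at a = 2.75: Pab(L + b)/(6LEI) = 58.61/EI
  relative rotation θ_0 = (276.2 + 58.61)/EI = 334.8/EI
A unit hogging moment at C produces rotation L₁/(3EI) + L₂/(3EI) = 3.833/EI.
Slope continuity at C: θ_0 = M_C·3.833/EI, so M_C = 334.8/3.833 = 87.33 kN·m (hogging).
Span AC, ΣM about A with M_C applied at C: R_C^{AC}·6 = 288.7 + 87.33, so R_C^{AC} = 62.66 kN and R_A = 297.8 − 62.66 = 235.1 kN.
Span CE, ΣM about E: R_C^{CE}·5.5 = 85.25 + 87.33, so R_C^{CE} = 31.38 kN and R_E = 31 − 31.38 = -0.3779 kN.
R_C = 62.66 + 31.38 = 94.04 kN.

R_C = 94.04 kN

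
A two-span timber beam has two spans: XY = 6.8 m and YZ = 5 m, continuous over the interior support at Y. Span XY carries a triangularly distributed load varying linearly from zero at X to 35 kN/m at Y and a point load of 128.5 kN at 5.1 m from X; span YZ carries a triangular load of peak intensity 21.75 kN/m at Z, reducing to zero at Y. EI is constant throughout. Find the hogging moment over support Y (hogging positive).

Take M_Y as the redundant. Released structure: two simple spans XY and YZ with a hinge at Y.
Discontinuity in slope at Y on the released structure — sum the simple-span end rotations:
  span XY: triangular load, peak 35: w₀L³/(45EI) = 244.6/EI
  span XY: point load 128.5 at a = 5.1: Pab(L + a)/(6LEI) = 324.9/EI
  span YZ: triangular load, peak 21.75: 7w₀L³/(360EI) = 52.86/EI
  relative rotation θ_0 = (569.5 + 52.86)/EI = 622.4/EI
A unit hogging moment at Y produces rotation L₁/(3EI) + L₂/(3EI) = 3.933/EI.
Compatibility: M_Y·(L₁+L₂)/(3EI) = θ_0, giving M_Y = 158.2 kN·m (hogging).

M_Y = 158.2 kN·m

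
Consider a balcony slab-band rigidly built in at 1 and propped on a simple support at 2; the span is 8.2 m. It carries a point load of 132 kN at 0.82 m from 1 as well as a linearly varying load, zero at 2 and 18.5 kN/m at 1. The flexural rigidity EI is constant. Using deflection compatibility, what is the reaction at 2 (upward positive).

Release the roller at 2. Primary structure: cantilever fixed at 1.
Free-end deflection of the primary structure under the applied loading (downward +):
  point load 132 at a = 0.82: Pa²(3L − a)/(6EI) = 351.8/EI
  triangular load, peak 18.5 at the fixed end: w₀L⁴/(30EI) = 2788/EI
  δ_0 = 3140/EI
Tip deflection under a unit load at 2: L³/(3EI) = 183.8/EI.
The prop prevents deflection at 2: R_2 = δ_0/δ_{22} = 3140/183.8 = 17.08 kN.

R_2 = 17.08 kN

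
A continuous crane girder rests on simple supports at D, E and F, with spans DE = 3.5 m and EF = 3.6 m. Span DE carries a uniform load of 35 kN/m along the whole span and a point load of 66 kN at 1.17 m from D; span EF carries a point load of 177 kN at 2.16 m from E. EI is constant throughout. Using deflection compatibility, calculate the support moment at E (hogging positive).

M_E = 97.6 kN·m

Release continuity at E by inserting a hinge; the redundant is the internal moment M_E. The primary structure is two simply-supported spans DE and EF.
Rotations at E on the released spans (each span's end-slope, ×1/EI):
  span DE: UDL 35: wL³/(24EI) = 62.53/EI
  span DE: point load 66 at a = 1.17: Pab(L + a)/(6LEI) = 40.01/EI
  span EF: point load 177 at a = 2.16: Pab(L + b)/(6LEI) = 128.5/EI
  relative rotation θ_0 = (102.5 + 128.5)/EI = 231/EI
A unit hogging moment at E produces rotation L₁/(3EI) + L₂/(3EI) = 2.367/EI.
Compatibility: M_E·(L₁+L₂)/(3EI) = θ_0, giving M_E = 97.6 kN·m (hogging).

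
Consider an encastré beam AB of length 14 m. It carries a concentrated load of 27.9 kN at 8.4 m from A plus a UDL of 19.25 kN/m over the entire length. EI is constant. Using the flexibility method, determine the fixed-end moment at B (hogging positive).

M_B = 370.7 kN·m

Take the two fixed-end moments M_A, M_B as redundants; the released structure is the simple span AB.
On the primary (simply-supported) span, the end slopes from the loading are:
  at A: point load 27.9 at a = 8.4: Pab(L + b)/(6LEI) = 306.2/EI
  at B: point load 27.9 at a = 8.4: Pab(L + a)/(6LEI) = 350/EI
  at A: UDL 19.25: wL³/(24EI) = 2201/EI
  at B: UDL 19.25: wL³/(24EI) = 2201/EI
  θ_A0 = 2507/EI,  θ_B0 = 2551/EI
Flexibility coefficients: a unit moment at one end gives L/(3EI) there and L/(6EI) at the far end, so f₁₁ = f₂₂ = 4.667/EI and f₁₂ = f₂₁ = 2.333/EI.
Compatibility — zero rotation at each built-in end:
  4.667 M_A + 2.333 M_B = 2507
  2.333 M_A + 4.667 M_B = 2551
Solving the pair gives M_A = 351.9 kN·m and M_B = 370.7 kN·m (hogging).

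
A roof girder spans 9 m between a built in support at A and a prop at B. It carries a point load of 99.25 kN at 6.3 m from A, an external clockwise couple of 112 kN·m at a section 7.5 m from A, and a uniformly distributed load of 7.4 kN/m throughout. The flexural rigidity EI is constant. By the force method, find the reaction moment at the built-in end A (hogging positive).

M_A = 145.5 kN·m

Choose R_B as the redundant. The primary structure is the cantilever fixed at A.
Downward deflection at the released point B due to the loads:
  point load 99.25 at a = 6.3: Pa²(3L − a)/(6EI) = 13590/EI
  clockwise couple 112 at a = 7.5: M₀a(2L − a)/(2EI) = 4410/EI
  UDL 7.4: wL⁴/(8EI) = 6069/EI
  δ_0 = 24069/EI
Flexibility coefficient — unit upward force at B: δ_{BB} = L³/(3EI) = 243/EI.
Compatibility at B: δ_0 − R_B·δ_{BB} = 0, so R_B = 24069/243 = 99.05 kN.
Moment equilibrium about A: M_A = Σ(load moments about A) − R_B·L = 1037 − 99.05×9 = 145.5 kN·m.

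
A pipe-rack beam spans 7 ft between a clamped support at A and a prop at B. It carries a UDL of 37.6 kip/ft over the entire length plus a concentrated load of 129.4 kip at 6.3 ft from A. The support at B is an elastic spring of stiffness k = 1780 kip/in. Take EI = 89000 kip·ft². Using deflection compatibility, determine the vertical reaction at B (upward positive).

Release the roller at B. Primary structure: cantilever fixed at A.
Downward deflection at the released point B due to the loads:
  UDL 37.6: wL⁴/(8EI) = 11285/EI
  point load 129.4 at a = 6.3: Pa²(3L − a)/(6EI) = 12583/EI
  δ_0 = 23868/EI
Flexibility coefficient — unit upward force at B: δ_{BB} = L³/(3EI) = 114.3/EI.
With EI = 89000 kip·ft²: δ_0 = 0.26818 ft and δ_{BB} = 0.001285 ft/kip.
Compatibility — the spring shortens by R_B/k under the reaction it provides: δ_0 − R_B·δ_{BB} = R_B/k. With 1/k = 1/(1780×12) ft/kip = 0.000047 ft/kip, R_B = δ_0 / (δ_{BB} + 1/k) = 0.26818 / (0.001285 + 0.000047) = 201.4 kip.

R_B = 201.4 kip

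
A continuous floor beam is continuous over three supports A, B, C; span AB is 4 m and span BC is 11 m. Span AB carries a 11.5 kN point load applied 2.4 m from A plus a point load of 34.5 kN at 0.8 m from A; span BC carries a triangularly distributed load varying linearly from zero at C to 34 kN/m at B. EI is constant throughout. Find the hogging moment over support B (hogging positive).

Release continuity at B by inserting a hinge; the redundant is the internal moment M_B. The primary structure is two simply-supported spans AB and BC.
Rotations at B on the released spans (each span's end-slope, ×1/EI):
  span AB: point load 11.5 at a = 2.4: Pab(L + a)/(6LEI) = 11.78/EI
  span AB: point load 34.5 at a = 0.8: Pab(L + a)/(6LEI) = 17.66/EI
  span BC: triangular load, peak 34: w₀L³/(45EI) = 1006/EI
  relative rotation θ_0 = (29.44 + 1006)/EI = 1035/EI
A unit hogging moment at B produces rotation L₁/(3EI) + L₂/(3EI) = 5/EI.
Slope continuity at B: θ_0 = M_B·5/EI, so M_B = 1035/5 = 207 kN·m (hogging).

M_B = 207 kN·m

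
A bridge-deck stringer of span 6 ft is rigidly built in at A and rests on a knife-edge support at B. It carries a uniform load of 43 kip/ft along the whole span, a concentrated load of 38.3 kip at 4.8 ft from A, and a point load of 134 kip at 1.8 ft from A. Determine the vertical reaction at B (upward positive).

R_B = 140 kip

Release the roller at B. Primary structure: cantilever fixed at A.
Downward deflection at the released point B due to the loads:
  UDL 43: wL⁴/(8EI) = 6966/EI
  point load 38.3 at a = 4.8: Pa²(3L − a)/(6EI) = 1941/EI
  point load 134 at a = 1.8: Pa²(3L − a)/(6EI) = 1172/EI
  δ_0 = 10080/EI
Flexibility coefficient — unit upward force at B: δ_{BB} = L³/(3EI) = 72/EI.
The prop prevents deflection at B: R_B = δ_0/δ_{BB} = 10080/72 = 140 kip.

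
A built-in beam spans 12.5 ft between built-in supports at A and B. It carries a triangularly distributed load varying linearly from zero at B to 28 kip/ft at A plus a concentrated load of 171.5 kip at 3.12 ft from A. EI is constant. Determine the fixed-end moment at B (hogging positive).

Release both end moments; the primary structure is a simply-supported span AB with redundants M_A and M_B.
On the primary (simply-supported) span, the end slopes from the loading are:
  at A: triangular load, peak 28: w₀L³/(45EI) = 1215/EI
  at B: triangular load, peak 28: 7w₀L³/(360EI) = 1063/EI
  at A: point load 171.5 at a = 3.12: Pab(L + b)/(6LEI) = 1464/EI
  at B: point load 171.5 at a = 3.12: Pab(L + a)/(6LEI) = 1045/EI
  θ_A0 = 2680/EI,  θ_B0 = 2109/EI
Flexibility coefficients: a unit moment at one end gives L/(3EI) there and L/(6EI) at the far end, so f₁₁ = f₂₂ = 4.167/EI and f₁₂ = f₂₁ = 2.083/EI.
Compatibility — zero rotation at each built-in end:
  4.167 M_A + 2.083 M_B = 2680
  2.083 M_A + 4.167 M_B = 2109
Solving the pair gives M_A = 520.1 kip·ft and M_B = 246.1 kip·ft (hogging).

M_B = 246.1 kip·ft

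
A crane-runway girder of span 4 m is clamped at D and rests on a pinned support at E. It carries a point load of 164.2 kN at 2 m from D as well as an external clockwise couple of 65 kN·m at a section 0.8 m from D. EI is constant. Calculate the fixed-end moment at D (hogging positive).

M_D = 153.1 kN·m

Take the reaction at E as the redundant and release it; the primary structure is a cantilever fixed at D.
Deflection at E on the released cantilever, summing each load's contribution:
  point load 164.2 at a = 2: Pa²(3L − a)/(6EI) = 1095/EI
  clockwise couple 65 at a = 0.8: M₀a(2L − a)/(2EI) = 187.2/EI
  δ_0 = 1282/EI
Tip deflection under a unit load at E: L³/(3EI) = 21.33/EI.
Compatibility at E: δ_0 − R_E·δ_{EE} = 0, so R_E = 1282/21.33 = 60.09 kN.
Moment equilibrium about D: M_D = Σ(load moments about D) − R_E·L = 393.4 − 60.09×4 = 153.1 kN·m.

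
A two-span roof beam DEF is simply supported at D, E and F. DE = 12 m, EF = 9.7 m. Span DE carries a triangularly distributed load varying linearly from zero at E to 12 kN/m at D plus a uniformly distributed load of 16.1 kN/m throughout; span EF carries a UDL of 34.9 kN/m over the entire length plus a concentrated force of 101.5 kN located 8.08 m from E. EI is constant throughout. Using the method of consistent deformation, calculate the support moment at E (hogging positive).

Release continuity at E by inserting a hinge; the redundant is the internal moment M_E. The primary structure is two simply-supported spans DE and EF.
End slopes at the hinge E, treating each span as simply supported:
  span DE: triangular load, peak 12: 7w₀L³/(360EI) = 403.2/EI
  span DE: UDL 16.1: wL³/(24EI) = 1159/EI
  span EF: UDL 34.9: wL³/(24EI) = 1327/EI
  span EF: point load 101.5 at a = 8.08: Pab(L + b)/(6LEI) = 258.4/EI
  relative rotation θ_0 = (1562 + 1586)/EI = 3148/EI
A unit hogging moment at E produces rotation L₁/(3EI) + L₂/(3EI) = 7.233/EI.
Slope continuity at E: θ_0 = M_E·7.233/EI, so M_E = 3148/7.233 = 435.2 kN·m (hogging).

M_E = 435.2 kN·m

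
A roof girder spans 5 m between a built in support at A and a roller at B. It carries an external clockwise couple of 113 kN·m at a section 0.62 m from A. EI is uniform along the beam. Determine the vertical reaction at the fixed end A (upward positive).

R_A = -7.886 kN

Remove the prop at B; the released (primary) structure is a cantilever built in at A.
Downward deflection at the released point B due to the loads:
  clockwise couple 113 at a = 0.62: M₀a(2L − a)/(2EI) = 328.6/EI
Tip deflection under a unit load at B: L³/(3EI) = 41.67/EI.
Compatibility at B: δ_0 − R_B·δ_{BB} = 0, so R_B = 328.6/41.67 = 7.886 kN.
Vertical equilibrium: R_A = ΣP − R_B = 0 − 7.886 = -7.886 kN.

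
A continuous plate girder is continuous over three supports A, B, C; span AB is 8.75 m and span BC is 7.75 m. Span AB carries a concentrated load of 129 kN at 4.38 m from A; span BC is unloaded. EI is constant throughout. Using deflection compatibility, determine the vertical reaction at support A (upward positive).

Release continuity at B by inserting a hinge; the redundant is the internal moment M_B. The primary structure is two simply-supported spans AB and BC.
Discontinuity in slope at B on the released structure — sum the simple-span end rotations:
  span AB: point load 129 at a = 4.38: Pab(L + a)/(6LEI) = 617.5/EI
  relative rotation θ_0 = (617.5 + 0)/EI = 617.5/EI
A unit hogging moment at B produces rotation L₁/(3EI) + L₂/(3EI) = 5.5/EI.
Compatibility: M_B·(L₁+L₂)/(3EI) = θ_0, giving M_B = 112.3 kN·m (hogging).
Span AB, ΣM about A with M_B applied at B: R_B^{AB}·8.75 = 565 + 112.3, so R_B^{AB} = 77.41 kN and R_A = 129 − 77.41 = 51.59 kN.

R_A = 51.59 kN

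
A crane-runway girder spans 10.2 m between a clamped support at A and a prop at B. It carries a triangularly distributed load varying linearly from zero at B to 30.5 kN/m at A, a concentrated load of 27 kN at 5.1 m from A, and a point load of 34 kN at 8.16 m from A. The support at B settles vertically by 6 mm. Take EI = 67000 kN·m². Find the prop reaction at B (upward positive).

R_B = 62.35 kN

Release the roller at B. Primary structure: cantilever fixed at A.
Primary-structure tip deflection at B by superposition:
  triangular load, peak 30.5 at the fixed end: w₀L⁴/(30EI) = 11005/EI
  point load 27 at a = 5.1: Pa²(3L − a)/(6EI) = 2985/EI
  point load 34 at a = 8.16: Pa²(3L − a)/(6EI) = 8467/EI
  δ_0 = 22456/EI
Tip deflection under a unit load at B: L³/(3EI) = 353.7/EI.
With EI = 67000 kN·m²: δ_0 = 0.33517 m and δ_{BB} = 0.00528 m/kN.
Compatibility — the beam at B must follow the support down by 0.006 m: δ_0 − R_B·δ_{BB} = 0.006, so R_B = (0.33517 − 0.006)/0.00528 = 62.35 kN.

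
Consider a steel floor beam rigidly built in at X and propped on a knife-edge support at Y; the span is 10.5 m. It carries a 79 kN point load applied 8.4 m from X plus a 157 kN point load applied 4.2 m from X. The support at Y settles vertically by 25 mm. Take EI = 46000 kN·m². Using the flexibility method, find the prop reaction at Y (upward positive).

Choose R_Y as the redundant. The primary structure is the cantilever fixed at X.
Deflection at Y on the released cantilever, summing each load's contribution:
  point load 79 at a = 8.4: Pa²(3L − a)/(6EI) = 21461/EI
  point load 157 at a = 4.2: Pa²(3L − a)/(6EI) = 12601/EI
  δ_0 = 34062/EI
Flexibility coefficient — unit upward force at Y: δ_{YY} = L³/(3EI) = 385.9/EI.
With EI = 46000 kN·m²: δ_0 = 0.74048 m and δ_{YY} = 0.008389 m/kN.
Compatibility — the beam at Y must follow the support down by 0.025 m: δ_0 − R_Y·δ_{YY} = 0.025, so R_Y = (0.74048 − 0.025)/0.008389 = 85.29 kN.

R_Y = 85.29 kN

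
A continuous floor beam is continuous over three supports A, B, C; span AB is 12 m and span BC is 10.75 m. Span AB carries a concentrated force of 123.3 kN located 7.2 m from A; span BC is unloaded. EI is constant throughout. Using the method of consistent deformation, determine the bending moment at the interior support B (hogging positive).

Release continuity at B by inserting a hinge; the redundant is the internal moment M_B. The primary structure is two simply-supported spans AB and BC.
Rotations at B on the released spans (each span's end-slope, ×1/EI):
  span AB: point load 123.3 at a = 7.2: Pab(L + a)/(6LEI) = 1136/EI
  relative rotation θ_0 = (1136 + 0)/EI = 1136/EI
A unit hogging moment at B produces rotation L₁/(3EI) + L₂/(3EI) = 7.583/EI.
Slope continuity at B: θ_0 = M_B·7.583/EI, so M_B = 1136/7.583 = 149.8 kN·m (hogging).

M_B = 149.8 kN·m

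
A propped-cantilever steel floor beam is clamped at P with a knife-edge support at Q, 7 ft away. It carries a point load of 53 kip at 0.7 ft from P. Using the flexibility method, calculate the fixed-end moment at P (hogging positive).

Take the reaction at Q as the redundant and release it; the primary structure is a cantilever fixed at P.
Free-end deflection of the primary structure under the applied loading (downward +):
  point load 53 at a = 0.7: Pa²(3L − a)/(6EI) = 87.87/EI
Tip deflection under a unit load at Q: L³/(3EI) = 114.3/EI.
The prop prevents deflection at Q: R_Q = δ_0/δ_{QQ} = 87.87/114.3 = 0.7685 kip.
Moment equilibrium about P: M_P = Σ(load moments about P) − R_Q·L = 37.1 − 0.7685×7 = 31.72 kip·ft.

M_P = 31.72 kip·ft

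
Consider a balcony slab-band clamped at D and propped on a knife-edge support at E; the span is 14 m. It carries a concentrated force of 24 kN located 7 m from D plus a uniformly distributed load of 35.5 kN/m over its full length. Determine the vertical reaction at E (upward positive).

R_E = 193.9 kN

Release the roller at E. Primary structure: cantilever fixed at D.
Free-end deflection of the primary structure under the applied loading (downward +):
  point load 24 at a = 7: Pa²(3L − a)/(6EI) = 6860/EI
  UDL 35.5: wL⁴/(8EI) = 170471/EI
  δ_0 = 177331/EI
Tip deflection under a unit load at E: L³/(3EI) = 914.7/EI.
The prop prevents deflection at E: R_E = δ_0/δ_{EE} = 177331/914.7 = 193.9 kN.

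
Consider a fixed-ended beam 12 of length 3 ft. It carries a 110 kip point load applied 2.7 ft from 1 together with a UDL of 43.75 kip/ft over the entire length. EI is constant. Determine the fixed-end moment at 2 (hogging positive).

Release both end moments; the primary structure is a simply-supported span 12 with redundants M_1 and M_2.
Simple-span end rotations at 1 and 2 under the given loads:
  at 1: point load 110 at a = 2.7: Pab(L + b)/(6LEI) = 16.34/EI
  at 2: point load 110 at a = 2.7: Pab(L + a)/(6LEI) = 28.21/EI
  at 1: UDL 43.75: wL³/(24EI) = 49.22/EI
  at 2: UDL 43.75: wL³/(24EI) = 49.22/EI
  θ_10 = 65.55/EI,  θ_20 = 77.43/EI
Flexibility coefficients: a unit moment at one end gives L/(3EI) there and L/(6EI) at the far end, so f₁₁ = f₂₂ = 1/EI and f₁₂ = f₂₁ = 0.5/EI.
Compatibility — zero rotation at each built-in end:
  1 M_1 + 0.5 M_2 = 65.55
  0.5 M_1 + 1 M_2 = 77.43
Solving the pair gives M_1 = 35.78 kip·ft and M_2 = 59.54 kip·ft (hogging).

M_2 = 59.54 kip·ft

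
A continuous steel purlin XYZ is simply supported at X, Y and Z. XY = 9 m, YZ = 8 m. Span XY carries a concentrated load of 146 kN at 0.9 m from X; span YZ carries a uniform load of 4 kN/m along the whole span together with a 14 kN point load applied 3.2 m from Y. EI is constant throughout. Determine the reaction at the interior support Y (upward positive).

R_Y = 53.08 kN

Take M_Y as the redundant. Released structure: two simple spans XY and YZ with a hinge at Y.
End slopes at the hinge Y, treating each span as simply supported:
  span XY: point load 146 at a = 0.9: Pab(L + a)/(6LEI) = 195.1/EI
  span YZ: UDL 4: wL³/(24EI) = 85.33/EI
  span YZ: point load 14 at a = 3.2: Pab(L + b)/(6LEI) = 57.34/EI
  relative rotation θ_0 = (195.1 + 142.7)/EI = 337.8/EI
A unit hogging moment at Y produces rotation L₁/(3EI) + L₂/(3EI) = 5.667/EI.
Slope continuity at Y: θ_0 = M_Y·5.667/EI, so M_Y = 337.8/5.667 = 59.61 kN·m (hogging).
Span XY, ΣM about X with M_Y applied at Y: R_Y^{XY}·9 = 131.4 + 59.61, so R_Y^{XY} = 21.22 kN and R_X = 146 − 21.22 = 124.8 kN.
Span YZ, ΣM about Z: R_Y^{YZ}·8 = 195.2 + 59.61, so R_Y^{YZ} = 31.85 kN and R_Z = 46 − 31.85 = 14.15 kN.
R_Y = 21.22 + 31.85 = 53.08 kN.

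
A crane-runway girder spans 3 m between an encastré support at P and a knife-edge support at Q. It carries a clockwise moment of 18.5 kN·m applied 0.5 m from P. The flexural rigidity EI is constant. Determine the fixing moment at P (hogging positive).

Release the roller at Q. Primary structure: cantilever fixed at P.
Primary-structure tip deflection at Q by superposition:
  clockwise couple 18.5 at a = 0.5: M₀a(2L − a)/(2EI) = 25.44/EI
Flexibility coefficient — unit upward force at Q: δ_{QQ} = L³/(3EI) = 9/EI.
The prop prevents deflection at Q: R_Q = δ_0/δ_{QQ} = 25.44/9 = 2.826 kN.
Moment equilibrium about P: M_P = Σ(load moments about P) − R_Q·L = 18.5 − 2.826×3 = 10.02 kN·m.

M_P = 10.02 kN·m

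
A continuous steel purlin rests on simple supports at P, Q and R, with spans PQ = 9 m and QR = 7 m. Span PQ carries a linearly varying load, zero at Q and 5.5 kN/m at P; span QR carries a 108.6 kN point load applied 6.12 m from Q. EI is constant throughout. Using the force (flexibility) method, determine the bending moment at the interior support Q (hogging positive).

M_Q = 35.19 kN·m

Insert a hinge at Q; M_Q is the redundant, and each span becomes simply supported.
Rotations at Q on the released spans (each span's end-slope, ×1/EI):
  span PQ: triangular load, peak 5.5: 7w₀L³/(360EI) = 77.96/EI
  span QR: point load 108.6 at a = 6.12: Pab(L + b)/(6LEI) = 109.7/EI
  relative rotation θ_0 = (77.96 + 109.7)/EI = 187.7/EI
A unit hogging moment at Q produces rotation L₁/(3EI) + L₂/(3EI) = 5.333/EI.
Slope continuity at Q: θ_0 = M_Q·5.333/EI, so M_Q = 187.7/5.333 = 35.19 kN·m (hogging).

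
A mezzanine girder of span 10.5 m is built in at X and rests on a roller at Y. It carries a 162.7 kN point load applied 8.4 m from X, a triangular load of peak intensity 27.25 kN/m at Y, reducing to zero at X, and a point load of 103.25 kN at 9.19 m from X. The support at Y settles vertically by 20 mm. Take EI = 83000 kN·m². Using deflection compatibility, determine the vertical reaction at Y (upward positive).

Remove the prop at Y; the released (primary) structure is a cantilever built in at X.
Primary-structure tip deflection at Y by superposition:
  point load 162.7 at a = 8.4: Pa²(3L − a)/(6EI) = 44198/EI
  triangular load, peak 27.25 at the free end: 11w₀L⁴/(120EI) = 30362/EI
  point load 103.25 at a = 9.19: Pa²(3L − a)/(6EI) = 32424/EI
  δ_0 = 106985/EI
Tip deflection under a unit load at Y: L³/(3EI) = 385.9/EI.
With EI = 83000 kN·m²: δ_0 = 1.289 m and δ_{YY} = 0.004649 m/kN.
Compatibility — the beam at Y must follow the support down by 0.02 m: δ_0 − R_Y·δ_{YY} = 0.02, so R_Y = (1.289 − 0.02)/0.004649 = 273 kN.

R_Y = 273 kN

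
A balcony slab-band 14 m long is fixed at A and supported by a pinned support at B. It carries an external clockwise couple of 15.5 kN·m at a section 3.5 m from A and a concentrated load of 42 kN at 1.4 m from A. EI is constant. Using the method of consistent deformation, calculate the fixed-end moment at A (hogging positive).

Remove the prop at B; the released (primary) structure is a cantilever built in at A.
Primary-structure tip deflection at B by superposition:
  clockwise couple 15.5 at a = 3.5: M₀a(2L − a)/(2EI) = 664.6/EI
  point load 42 at a = 1.4: Pa²(3L − a)/(6EI) = 557/EI
  δ_0 = 1222/EI
Flexibility coefficient — unit upward force at B: δ_{BB} = L³/(3EI) = 914.7/EI.
Compatibility at B: δ_0 − R_B·δ_{BB} = 0, so R_B = 1222/914.7 = 1.336 kN.
Moment equilibrium about A: M_A = Σ(load moments about A) − R_B·L = 74.3 − 1.336×14 = 55.6 kN·m.

M_A = 55.6 kN·m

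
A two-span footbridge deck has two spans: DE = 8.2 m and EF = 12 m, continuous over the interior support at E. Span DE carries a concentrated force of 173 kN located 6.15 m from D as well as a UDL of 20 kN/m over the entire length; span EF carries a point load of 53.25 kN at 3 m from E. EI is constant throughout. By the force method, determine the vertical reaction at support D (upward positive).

R_D = 97.81 kN

Release continuity at E by inserting a hinge; the redundant is the internal moment M_E. The primary structure is two simply-supported spans DE and EF.
End slopes at the hinge E, treating each span as simply supported:
  span DE: point load 173 at a = 6.15: Pab(L + a)/(6LEI) = 636.2/EI
  span DE: UDL 20: wL³/(24EI) = 459.5/EI
  span EF: point load 53.25 at a = 3: Pab(L + b)/(6LEI) = 419.3/EI
  relative rotation θ_0 = (1096 + 419.3)/EI = 1515/EI
A unit hogging moment at E produces rotation L₁/(3EI) + L₂/(3EI) = 6.733/EI.
Slope continuity at E: θ_0 = M_E·6.733/EI, so M_E = 1515/6.733 = 225 kN·m (hogging).
Span DE, ΣM about D with M_E applied at E: R_E^{DE}·8.2 = 1736 + 225, so R_E^{DE} = 239.2 kN and R_D = 337 − 239.2 = 97.81 kN.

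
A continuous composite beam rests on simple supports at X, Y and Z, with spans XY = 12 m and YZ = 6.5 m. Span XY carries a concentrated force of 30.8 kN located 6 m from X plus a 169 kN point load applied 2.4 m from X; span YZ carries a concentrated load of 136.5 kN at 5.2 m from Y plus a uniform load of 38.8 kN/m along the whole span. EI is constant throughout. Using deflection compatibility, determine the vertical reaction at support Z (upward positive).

Release continuity at Y by inserting a hinge; the redundant is the internal moment M_Y. The primary structure is two simply-supported spans XY and YZ.
End slopes at the hinge Y, treating each span as simply supported:
  span XY: point load 30.8 at a = 6: Pab(L + a)/(6LEI) = 277.2/EI
  span XY: point load 169 at a = 2.4: Pab(L + a)/(6LEI) = 778.8/EI
  span YZ: point load 136.5 at a = 5.2: Pab(L + b)/(6LEI) = 184.5/EI
  span YZ: UDL 38.8: wL³/(24EI) = 444/EI
  relative rotation θ_0 = (1056 + 628.5)/EI = 1684/EI
A unit hogging moment at Y produces rotation L₁/(3EI) + L₂/(3EI) = 6.167/EI.
Slope continuity at Y: θ_0 = M_Y·6.167/EI, so M_Y = 1684/6.167 = 273.2 kN·m (hogging).
Span YZ, ΣM about Z: R_Y^{YZ}·6.5 = 997.1 + 273.2, so R_Y^{YZ} = 195.4 kN and R_Z = 388.7 − 195.4 = 193.3 kN.

R_Z = 193.3 kN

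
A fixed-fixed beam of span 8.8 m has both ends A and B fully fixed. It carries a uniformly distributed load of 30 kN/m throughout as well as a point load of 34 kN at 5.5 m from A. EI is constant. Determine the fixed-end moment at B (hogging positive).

M_B = 237.4 kN·m

Release both end moments; the primary structure is a simply-supported span AB with redundants M_A and M_B.
On the primary (simply-supported) span, the end slopes from the loading are:
  at A: UDL 30: wL³/(24EI) = 851.8/EI
  at B: UDL 30: wL³/(24EI) = 851.8/EI
  at A: point load 34 at a = 5.5: Pab(L + b)/(6LEI) = 141.4/EI
  at B: point load 34 at a = 5.5: Pab(L + a)/(6LEI) = 167.1/EI
  θ_A0 = 993.3/EI,  θ_B0 = 1019/EI
Flexibility coefficients: a unit moment at one end gives L/(3EI) there and L/(6EI) at the far end, so f₁₁ = f₂₂ = 2.933/EI and f₁₂ = f₂₁ = 1.467/EI.
Compatibility — zero rotation at each built-in end:
  2.933 M_A + 1.467 M_B = 993.3
  1.467 M_A + 2.933 M_B = 1019
Solving the pair gives M_A = 219.9 kN·m and M_B = 237.4 kN·m (hogging).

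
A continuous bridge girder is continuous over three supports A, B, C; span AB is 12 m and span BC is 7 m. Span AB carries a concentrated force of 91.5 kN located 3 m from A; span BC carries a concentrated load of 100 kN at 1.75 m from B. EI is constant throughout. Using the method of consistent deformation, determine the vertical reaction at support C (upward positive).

R_C = 7.346 kN

Release continuity at B by inserting a hinge; the redundant is the internal moment M_B. The primary structure is two simply-supported spans AB and BC.
Discontinuity in slope at B on the released structure — sum the simple-span end rotations:
  span AB: point load 91.5 at a = 3: Pab(L + a)/(6LEI) = 514.7/EI
  span BC: point load 100 at a = 1.75: Pab(L + b)/(6LEI) = 268/EI
  relative rotation θ_0 = (514.7 + 268)/EI = 782.7/EI
A unit hogging moment at B produces rotation L₁/(3EI) + L₂/(3EI) = 6.333/EI.
Slope continuity at B: θ_0 = M_B·6.333/EI, so M_B = 782.7/6.333 = 123.6 kN·m (hogging).
Span BC, ΣM about C: R_B^{BC}·7 = 525 + 123.6, so R_B^{BC} = 92.65 kN and R_C = 100 − 92.65 = 7.346 kN.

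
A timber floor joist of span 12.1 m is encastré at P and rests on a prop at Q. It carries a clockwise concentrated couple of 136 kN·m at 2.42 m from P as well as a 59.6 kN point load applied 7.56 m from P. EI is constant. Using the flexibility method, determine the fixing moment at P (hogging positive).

Take the reaction at Q as the redundant and release it; the primary structure is a cantilever fixed at P.
Downward deflection at the released point Q due to the loads:
  clockwise couple 136 at a = 2.42: M₀a(2L − a)/(2EI) = 3584/EI
  point load 59.6 at a = 7.56: Pa²(3L − a)/(6EI) = 16316/EI
  δ_0 = 19901/EI
Flexibility coefficient — unit upward force at Q: δ_{QQ} = L³/(3EI) = 590.5/EI.
Compatibility at Q: δ_0 − R_Q·δ_{QQ} = 0, so R_Q = 19901/590.5 = 33.7 kN.
Moment equilibrium about P: M_P = Σ(load moments about P) − R_Q·L = 586.6 − 33.7×12.1 = 178.8 kN·m.

M_P = 178.8 kN·m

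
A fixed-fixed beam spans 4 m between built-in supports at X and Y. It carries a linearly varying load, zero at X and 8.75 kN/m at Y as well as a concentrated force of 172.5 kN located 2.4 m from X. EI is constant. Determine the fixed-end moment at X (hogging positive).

M_X = 70.91 kN·m

Take the two fixed-end moments M_X, M_Y as redundants; the released structure is the simple span XY.
Simple-span end rotations at X and Y under the given loads:
  at X: triangular load, peak 8.75: 7w₀L³/(360EI) = 10.89/EI
  at Y: triangular load, peak 8.75: w₀L³/(45EI) = 12.44/EI
  at X: point load 172.5 at a = 2.4: Pab(L + b)/(6LEI) = 154.6/EI
  at Y: point load 172.5 at a = 2.4: Pab(L + a)/(6LEI) = 176.6/EI
  θ_X0 = 165.4/EI,  θ_Y0 = 189.1/EI
Flexibility coefficients: a unit moment at one end gives L/(3EI) there and L/(6EI) at the far end, so f₁₁ = f₂₂ = 1.333/EI and f₁₂ = f₂₁ = 0.6667/EI.
Compatibility — zero rotation at each built-in end:
  1.333 M_X + 0.6667 M_Y = 165.4
  0.6667 M_X + 1.333 M_Y = 189.1
Solving the pair gives M_X = 70.91 kN·m and M_Y = 106.4 kN·m (hogging).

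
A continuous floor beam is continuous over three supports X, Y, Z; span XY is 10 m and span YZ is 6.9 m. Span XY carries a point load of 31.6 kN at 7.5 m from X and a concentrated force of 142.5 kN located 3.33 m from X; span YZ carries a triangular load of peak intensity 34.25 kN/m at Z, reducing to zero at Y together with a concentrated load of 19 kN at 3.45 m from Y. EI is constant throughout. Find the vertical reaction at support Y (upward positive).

Insert a hinge at Y; M_Y is the redundant, and each span becomes simply supported.
End slopes at the hinge Y, treating each span as simply supported:
  span XY: point load 31.6 at a = 7.5: Pab(L + a)/(6LEI) = 172.8/EI
  span XY: point load 142.5 at a = 3.33: Pab(L + a)/(6LEI) = 703.2/EI
  span YZ: triangular load, peak 34.25: 7w₀L³/(360EI) = 218.8/EI
  span YZ: point load 19 at a = 3.45: Pab(L + b)/(6LEI) = 56.54/EI
  relative rotation θ_0 = (876 + 275.3)/EI = 1151/EI
A unit hogging moment at Y produces rotation L₁/(3EI) + L₂/(3EI) = 5.633/EI.
Slope continuity at Y: θ_0 = M_Y·5.633/EI, so M_Y = 1151/5.633 = 204.4 kN·m (hogging).
Span XY, ΣM about X with M_Y applied at Y: R_Y^{XY}·10 = 711.5 + 204.4, so R_Y^{XY} = 91.59 kN and R_X = 174.1 − 91.59 = 82.51 kN.
Span YZ, ΣM about Z: R_Y^{YZ}·6.9 = 337.3 + 204.4, so R_Y^{YZ} = 78.51 kN and R_Z = 137.2 − 78.51 = 58.66 kN.
R_Y = 91.59 + 78.51 = 170.1 kN.

R_Y = 170.1 kN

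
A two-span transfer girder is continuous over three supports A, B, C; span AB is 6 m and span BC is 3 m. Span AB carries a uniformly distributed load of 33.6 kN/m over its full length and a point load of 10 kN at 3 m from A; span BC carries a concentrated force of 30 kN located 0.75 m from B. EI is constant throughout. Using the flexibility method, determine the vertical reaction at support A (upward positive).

R_A = 86.93 kN

Take M_B as the redundant. Released structure: two simple spans AB and BC with a hinge at B.
End slopes at the hinge B, treating each span as simply supported:
  span AB: UDL 33.6: wL³/(24EI) = 302.4/EI
  span AB: point load 10 at a = 3: Pab(L + a)/(6LEI) = 22.5/EI
  span BC: point load 30 at a = 0.75: Pab(L + b)/(6LEI) = 14.77/EI
  relative rotation θ_0 = (324.9 + 14.77)/EI = 339.7/EI
A unit hogging moment at B produces rotation L₁/(3EI) + L₂/(3EI) = 3/EI.
Slope continuity at B: θ_0 = M_B·3/EI, so M_B = 339.7/3 = 113.2 kN·m (hogging).
Span AB, ΣM about A with M_B applied at B: R_B^{AB}·6 = 634.8 + 113.2, so R_B^{AB} = 124.7 kN and R_A = 211.6 − 124.7 = 86.93 kN.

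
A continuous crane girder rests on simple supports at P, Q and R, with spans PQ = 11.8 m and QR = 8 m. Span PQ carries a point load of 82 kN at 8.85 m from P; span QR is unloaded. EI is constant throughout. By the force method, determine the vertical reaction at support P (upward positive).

R_P = 12.48 kN

Insert a hinge at Q; M_Q is the redundant, and each span becomes simply supported.
End slopes at the hinge Q, treating each span as simply supported:
  span PQ: point load 82 at a = 8.85: Pab(L + a)/(6LEI) = 624.4/EI
  relative rotation θ_0 = (624.4 + 0)/EI = 624.4/EI
A unit hogging moment at Q produces rotation L₁/(3EI) + L₂/(3EI) = 6.6/EI.
Slope continuity at Q: θ_0 = M_Q·6.6/EI, so M_Q = 624.4/6.6 = 94.61 kN·m (hogging).
Span PQ, ΣM about P with M_Q applied at Q: R_Q^{PQ}·11.8 = 725.7 + 94.61, so R_Q^{PQ} = 69.52 kN and R_P = 82 − 69.52 = 12.48 kN.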